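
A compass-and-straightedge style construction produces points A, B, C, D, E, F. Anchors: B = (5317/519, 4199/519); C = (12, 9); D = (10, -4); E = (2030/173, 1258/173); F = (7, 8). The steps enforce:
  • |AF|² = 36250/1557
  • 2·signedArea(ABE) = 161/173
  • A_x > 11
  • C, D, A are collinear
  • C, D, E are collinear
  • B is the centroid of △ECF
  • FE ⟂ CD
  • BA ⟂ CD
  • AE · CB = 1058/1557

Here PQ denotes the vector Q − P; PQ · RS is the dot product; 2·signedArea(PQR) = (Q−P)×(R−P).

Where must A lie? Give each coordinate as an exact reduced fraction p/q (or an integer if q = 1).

1. A_x = 6136/519  [C, D, A are collinear ∩ BA ⟂ CD]
2. A_y = 4073/519  [C, D, A are collinear ∩ BA ⟂ CD]
   → A = (6136/519, 4073/519)

A = (6136/519, 4073/519)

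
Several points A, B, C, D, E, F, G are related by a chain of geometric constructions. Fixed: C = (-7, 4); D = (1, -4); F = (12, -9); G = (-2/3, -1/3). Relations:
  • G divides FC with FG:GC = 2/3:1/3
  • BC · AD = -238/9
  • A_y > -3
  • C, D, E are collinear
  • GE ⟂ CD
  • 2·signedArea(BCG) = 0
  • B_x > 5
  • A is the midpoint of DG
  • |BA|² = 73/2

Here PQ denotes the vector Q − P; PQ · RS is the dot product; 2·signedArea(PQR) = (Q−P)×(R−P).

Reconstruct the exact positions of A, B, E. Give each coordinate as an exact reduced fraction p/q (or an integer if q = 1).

A = (1/6, -13/6)
B = (17/3, -14/3)
E = (-5/3, -4/3)

1. A_x = 1/6  [A is the midpoint of DG]
2. A_y = -13/6  [A is the midpoint of DG]
   → A = (1/6, -13/6)
3. B_x = 17/3  [2·signedArea(BCG) = 0 ∩ BC · AD = -238/9]
4. B_y = -14/3  [2·signedArea(BCG) = 0 ∩ BC · AD = -238/9]
   → B = (17/3, -14/3)
5. E_x = -5/3  [C, D, E are collinear ∩ GE ⟂ CD]
6. E_y = -4/3  [C, D, E are collinear ∩ GE ⟂ CD]
   → E = (-5/3, -4/3)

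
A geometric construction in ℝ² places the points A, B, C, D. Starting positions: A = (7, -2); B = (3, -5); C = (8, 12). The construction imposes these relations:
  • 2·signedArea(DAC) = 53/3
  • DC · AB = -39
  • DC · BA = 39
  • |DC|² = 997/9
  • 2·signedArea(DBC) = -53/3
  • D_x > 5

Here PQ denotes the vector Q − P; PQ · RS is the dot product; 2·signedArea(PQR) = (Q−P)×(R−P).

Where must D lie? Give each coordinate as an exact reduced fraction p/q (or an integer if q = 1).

D = (6, 5/3)

1. D_x = 6  [2·signedArea(DBC) = -53/3 ∩ DC · AB = -39]
2. D_y = 5/3  [2·signedArea(DBC) = -53/3 ∩ DC · AB = -39]
   → D = (6, 5/3)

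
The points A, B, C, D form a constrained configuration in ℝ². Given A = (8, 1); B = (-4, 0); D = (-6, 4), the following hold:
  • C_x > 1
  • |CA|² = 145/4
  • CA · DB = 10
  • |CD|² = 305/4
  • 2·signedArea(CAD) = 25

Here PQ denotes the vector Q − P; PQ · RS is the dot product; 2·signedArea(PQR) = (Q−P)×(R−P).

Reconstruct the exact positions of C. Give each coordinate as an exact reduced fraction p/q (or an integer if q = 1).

1. C_x = 2  [2·signedArea(CAD) = 25 ∩ CA · DB = 10]
2. C_y = 1/2  [2·signedArea(CAD) = 25 ∩ CA · DB = 10]
   → C = (2, 1/2)

C = (2, 1/2)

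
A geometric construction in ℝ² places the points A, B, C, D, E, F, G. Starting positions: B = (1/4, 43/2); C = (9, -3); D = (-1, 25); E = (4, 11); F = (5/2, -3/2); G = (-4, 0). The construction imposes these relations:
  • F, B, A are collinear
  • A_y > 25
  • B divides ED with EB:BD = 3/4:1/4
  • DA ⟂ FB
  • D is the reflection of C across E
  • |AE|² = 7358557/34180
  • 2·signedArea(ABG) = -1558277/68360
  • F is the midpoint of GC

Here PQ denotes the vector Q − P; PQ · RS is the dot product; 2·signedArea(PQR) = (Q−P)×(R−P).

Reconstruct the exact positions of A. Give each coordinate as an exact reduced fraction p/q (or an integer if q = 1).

A = (-863/8545, 428753/17090)

1. A_x = -863/8545  [F, B, A are collinear ∩ DA ⟂ FB]
2. A_y = 428753/17090  [F, B, A are collinear ∩ DA ⟂ FB]
   → A = (-863/8545, 428753/17090)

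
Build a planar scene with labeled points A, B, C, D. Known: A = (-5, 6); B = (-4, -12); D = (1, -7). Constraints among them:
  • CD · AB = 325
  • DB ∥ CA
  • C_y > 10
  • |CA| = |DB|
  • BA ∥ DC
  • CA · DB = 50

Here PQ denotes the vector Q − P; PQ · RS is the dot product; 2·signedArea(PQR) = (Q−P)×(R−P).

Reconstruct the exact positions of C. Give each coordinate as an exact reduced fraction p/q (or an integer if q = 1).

1. C_x = 0  [DB ∥ CA ∩ BA ∥ DC]
2. C_y = 11  [DB ∥ CA ∩ BA ∥ DC]
   → C = (0, 11)

C = (0, 11)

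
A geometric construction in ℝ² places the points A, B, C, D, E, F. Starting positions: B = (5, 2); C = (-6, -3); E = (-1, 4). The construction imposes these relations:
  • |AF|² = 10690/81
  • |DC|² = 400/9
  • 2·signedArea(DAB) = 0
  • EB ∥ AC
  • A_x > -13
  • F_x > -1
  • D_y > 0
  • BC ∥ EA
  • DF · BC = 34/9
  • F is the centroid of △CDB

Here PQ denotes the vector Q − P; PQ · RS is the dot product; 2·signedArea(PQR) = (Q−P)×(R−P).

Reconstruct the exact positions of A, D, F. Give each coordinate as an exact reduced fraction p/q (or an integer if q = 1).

1. A_x = -12  [EB ∥ AC ∩ BC ∥ EA]
2. A_y = -1  [EB ∥ AC ∩ BC ∥ EA]
   → A = (-12, -1)
3. D_x = -2/3  [line -3·x + 17·y + -19 = 0 ∩ |DC|² = 400/9]
4. D_y = 1  [line -3·x + 17·y + -19 = 0 ∩ |DC|² = 400/9]
   → D = (-2/3, 1)
5. F_x = -5/9  [F is the centroid of △CDB]
6. F_y = 0  [F is the centroid of △CDB]
   → F = (-5/9, 0)

A = (-12, -1)
D = (-2/3, 1)
F = (-5/9, 0)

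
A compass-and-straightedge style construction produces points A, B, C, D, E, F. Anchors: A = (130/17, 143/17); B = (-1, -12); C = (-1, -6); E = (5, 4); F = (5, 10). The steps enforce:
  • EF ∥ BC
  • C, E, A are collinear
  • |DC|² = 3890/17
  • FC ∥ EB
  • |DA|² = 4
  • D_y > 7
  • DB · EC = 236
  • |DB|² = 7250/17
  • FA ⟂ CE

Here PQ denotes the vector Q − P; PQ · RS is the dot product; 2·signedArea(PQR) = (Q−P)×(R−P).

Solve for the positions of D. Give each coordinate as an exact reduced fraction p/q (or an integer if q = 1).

1. D_x = 100/17  [line 6·x + 10·y + -110 = 0 ∩ |DC|² = 3890/17]
2. D_y = 127/17  [line 6·x + 10·y + -110 = 0 ∩ |DC|² = 3890/17]
   → D = (100/17, 127/17)

D = (100/17, 127/17)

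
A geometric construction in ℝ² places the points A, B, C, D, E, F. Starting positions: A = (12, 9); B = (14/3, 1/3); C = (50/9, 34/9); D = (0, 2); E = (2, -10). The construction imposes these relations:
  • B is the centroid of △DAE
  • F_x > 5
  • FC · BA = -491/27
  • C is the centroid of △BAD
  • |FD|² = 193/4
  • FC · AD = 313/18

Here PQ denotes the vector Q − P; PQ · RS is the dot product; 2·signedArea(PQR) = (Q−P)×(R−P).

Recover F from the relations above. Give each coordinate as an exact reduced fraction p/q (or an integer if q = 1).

1. F_x = 6  [FC · BA = -491/27 ∩ FC · AD = 313/18]
2. F_y = 11/2  [FC · BA = -491/27 ∩ FC · AD = 313/18]
   → F = (6, 11/2)

F = (6, 11/2)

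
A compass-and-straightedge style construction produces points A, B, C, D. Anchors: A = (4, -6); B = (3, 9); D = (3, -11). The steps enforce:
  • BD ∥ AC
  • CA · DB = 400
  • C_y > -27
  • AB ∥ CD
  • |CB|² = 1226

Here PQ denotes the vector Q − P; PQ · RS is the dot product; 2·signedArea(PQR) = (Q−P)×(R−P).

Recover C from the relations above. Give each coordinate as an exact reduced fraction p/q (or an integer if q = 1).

1. C_x = 4  [AB ∥ CD ∩ BD ∥ AC]
2. C_y = -26  [AB ∥ CD ∩ BD ∥ AC]
   → C = (4, -26)

C = (4, -26)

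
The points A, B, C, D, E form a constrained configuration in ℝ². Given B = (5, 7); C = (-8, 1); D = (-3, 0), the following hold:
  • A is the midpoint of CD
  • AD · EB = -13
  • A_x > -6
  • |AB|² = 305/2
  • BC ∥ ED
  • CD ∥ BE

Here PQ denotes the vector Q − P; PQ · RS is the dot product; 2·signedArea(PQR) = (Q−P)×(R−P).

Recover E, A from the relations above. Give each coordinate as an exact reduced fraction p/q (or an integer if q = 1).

1. E_x = 10  [BC ∥ ED ∩ CD ∥ BE]
2. E_y = 6  [BC ∥ ED ∩ CD ∥ BE]
   → E = (10, 6)
3. A_x = -11/2  [A is the midpoint of CD]
4. A_y = 1/2  [A is the midpoint of CD]
   → A = (-11/2, 1/2)

A = (-11/2, 1/2)
E = (10, 6)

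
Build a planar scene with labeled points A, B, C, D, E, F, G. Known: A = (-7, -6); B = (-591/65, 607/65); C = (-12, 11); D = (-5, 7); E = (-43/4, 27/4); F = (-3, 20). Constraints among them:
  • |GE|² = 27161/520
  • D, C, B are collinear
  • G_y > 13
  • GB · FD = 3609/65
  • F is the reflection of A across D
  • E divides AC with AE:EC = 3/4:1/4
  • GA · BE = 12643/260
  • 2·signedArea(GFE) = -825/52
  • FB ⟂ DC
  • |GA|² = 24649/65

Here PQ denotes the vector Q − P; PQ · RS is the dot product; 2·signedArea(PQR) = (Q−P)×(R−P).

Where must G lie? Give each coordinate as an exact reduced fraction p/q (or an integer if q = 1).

G = (-522/65, 874/65)

1. G_x = -522/65  [GB · FD = 3609/65 ∩ GA · BE = 12643/260]
2. G_y = 874/65  [GB · FD = 3609/65 ∩ GA · BE = 12643/260]
   → G = (-522/65, 874/65)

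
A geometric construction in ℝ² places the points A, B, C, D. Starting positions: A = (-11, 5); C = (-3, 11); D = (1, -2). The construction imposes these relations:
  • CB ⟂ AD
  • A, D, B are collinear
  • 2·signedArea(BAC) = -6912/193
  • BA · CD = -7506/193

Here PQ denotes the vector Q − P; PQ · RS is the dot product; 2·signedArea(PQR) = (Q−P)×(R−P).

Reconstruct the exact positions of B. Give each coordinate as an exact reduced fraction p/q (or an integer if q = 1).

1. B_x = -1475/193  [A, D, B are collinear ∩ CB ⟂ AD]
2. B_y = 587/193  [A, D, B are collinear ∩ CB ⟂ AD]
   → B = (-1475/193, 587/193)

B = (-1475/193, 587/193)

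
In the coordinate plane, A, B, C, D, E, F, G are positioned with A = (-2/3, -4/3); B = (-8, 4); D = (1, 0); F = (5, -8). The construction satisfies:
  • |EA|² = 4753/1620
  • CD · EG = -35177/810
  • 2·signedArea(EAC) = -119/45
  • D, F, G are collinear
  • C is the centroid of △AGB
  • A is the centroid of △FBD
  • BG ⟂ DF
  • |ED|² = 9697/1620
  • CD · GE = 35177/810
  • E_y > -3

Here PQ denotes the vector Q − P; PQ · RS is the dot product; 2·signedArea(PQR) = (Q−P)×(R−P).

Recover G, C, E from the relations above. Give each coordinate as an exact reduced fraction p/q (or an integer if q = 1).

C = (-166/45, 142/45)
E = (59/90, -109/45)
G = (-12/5, 34/5)

1. G_x = -12/5  [D, F, G are collinear ∩ BG ⟂ DF]
2. G_y = 34/5  [D, F, G are collinear ∩ BG ⟂ DF]
   → G = (-12/5, 34/5)
3. C_x = -166/45  [C is the centroid of △AGB]
4. C_y = 142/45  [C is the centroid of △AGB]
   → C = (-166/45, 142/45)
5. E_x = 59/90  [2·signedArea(EAC) = -119/45 ∩ CD · EG = -35177/810]
6. E_y = -109/45  [2·signedArea(EAC) = -119/45 ∩ CD · EG = -35177/810]
   → E = (59/90, -109/45)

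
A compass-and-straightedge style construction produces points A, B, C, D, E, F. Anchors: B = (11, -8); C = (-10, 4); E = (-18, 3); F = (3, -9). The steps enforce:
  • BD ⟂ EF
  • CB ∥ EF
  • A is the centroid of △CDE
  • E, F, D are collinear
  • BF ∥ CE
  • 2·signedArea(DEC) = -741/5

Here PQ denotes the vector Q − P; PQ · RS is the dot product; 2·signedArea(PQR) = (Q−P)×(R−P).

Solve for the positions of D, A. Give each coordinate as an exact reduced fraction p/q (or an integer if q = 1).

1. D_x = 43/5  [E, F, D are collinear ∩ BD ⟂ EF]
2. D_y = -61/5  [E, F, D are collinear ∩ BD ⟂ EF]
   → D = (43/5, -61/5)
3. A_x = -97/15  [A is the centroid of △CDE]
4. A_y = -26/15  [A is the centroid of △CDE]
   → A = (-97/15, -26/15)

A = (-97/15, -26/15)
D = (43/5, -61/5)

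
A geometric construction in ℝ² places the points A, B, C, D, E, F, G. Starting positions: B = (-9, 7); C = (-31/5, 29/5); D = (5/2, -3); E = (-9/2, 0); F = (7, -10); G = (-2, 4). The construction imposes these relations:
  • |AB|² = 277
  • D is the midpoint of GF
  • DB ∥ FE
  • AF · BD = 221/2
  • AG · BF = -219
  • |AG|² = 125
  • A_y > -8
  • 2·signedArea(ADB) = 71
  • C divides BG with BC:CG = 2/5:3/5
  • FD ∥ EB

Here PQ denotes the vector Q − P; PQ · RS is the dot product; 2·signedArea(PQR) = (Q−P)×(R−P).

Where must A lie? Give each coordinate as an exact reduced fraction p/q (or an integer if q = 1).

1. A_x = 0  [AF · BD = 221/2 ∩ 2·signedArea(ADB) = 71]
2. A_y = -7  [AF · BD = 221/2 ∩ 2·signedArea(ADB) = 71]
   → A = (0, -7)

A = (0, -7)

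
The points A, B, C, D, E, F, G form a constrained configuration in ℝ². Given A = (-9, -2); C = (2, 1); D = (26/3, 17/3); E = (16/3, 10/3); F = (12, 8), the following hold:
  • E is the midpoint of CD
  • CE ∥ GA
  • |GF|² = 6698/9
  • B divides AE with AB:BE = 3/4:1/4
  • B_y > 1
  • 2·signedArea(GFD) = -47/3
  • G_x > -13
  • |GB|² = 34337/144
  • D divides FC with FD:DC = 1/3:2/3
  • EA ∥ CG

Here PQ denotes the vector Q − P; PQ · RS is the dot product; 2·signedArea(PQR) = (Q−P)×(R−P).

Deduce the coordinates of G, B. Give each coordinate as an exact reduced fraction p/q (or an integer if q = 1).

B = (7/4, 2)
G = (-37/3, -13/3)

1. G_x = -37/3  [CE ∥ GA ∩ EA ∥ CG]
2. G_y = -13/3  [CE ∥ GA ∩ EA ∥ CG]
   → G = (-37/3, -13/3)
3. B_x = 7/4  [B divides AE with AB:BE = 3/4:1/4]
4. B_y = 2  [B divides AE with AB:BE = 3/4:1/4]
   → B = (7/4, 2)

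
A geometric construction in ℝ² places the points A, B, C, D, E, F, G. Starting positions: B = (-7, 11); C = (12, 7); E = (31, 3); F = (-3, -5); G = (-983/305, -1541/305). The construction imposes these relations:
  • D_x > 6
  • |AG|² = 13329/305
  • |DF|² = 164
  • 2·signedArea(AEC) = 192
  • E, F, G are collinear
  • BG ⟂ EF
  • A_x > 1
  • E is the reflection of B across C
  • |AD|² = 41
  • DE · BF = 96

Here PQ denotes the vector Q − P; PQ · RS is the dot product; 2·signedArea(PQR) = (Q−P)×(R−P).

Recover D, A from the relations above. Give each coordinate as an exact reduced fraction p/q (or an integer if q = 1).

1. D_x = 7  [line -4·x + 16·y + -20 = 0 ∩ |DF|² = 164]
2. D_y = 3  [line -4·x + 16·y + -20 = 0 ∩ |DF|² = 164]
   → D = (7, 3)
3. A_x = 2  [line -4·x + -19·y + -11 = 0 ∩ |AG|² = 13329/305]
4. A_y = -1  [line -4·x + -19·y + -11 = 0 ∩ |AG|² = 13329/305]
   → A = (2, -1)

A = (2, -1)
D = (7, 3)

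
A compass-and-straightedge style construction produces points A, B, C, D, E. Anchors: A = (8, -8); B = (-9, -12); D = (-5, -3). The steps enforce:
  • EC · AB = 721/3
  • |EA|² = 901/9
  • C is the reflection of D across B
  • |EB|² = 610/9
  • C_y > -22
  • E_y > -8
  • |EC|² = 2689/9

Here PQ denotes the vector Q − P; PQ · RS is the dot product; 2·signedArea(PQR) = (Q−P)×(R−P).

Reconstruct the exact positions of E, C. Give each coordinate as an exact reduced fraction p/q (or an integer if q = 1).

1. C_x = -13  [C is the reflection of D across B]
2. C_y = -21  [C is the reflection of D across B]
   → C = (-13, -21)
3. E_x = -2  [line 17·x + 4·y + 194/3 = 0 ∩ |EC|² = 2689/9]
4. E_y = -23/3  [line 17·x + 4·y + 194/3 = 0 ∩ |EC|² = 2689/9]
   → E = (-2, -23/3)

C = (-13, -21)
E = (-2, -23/3)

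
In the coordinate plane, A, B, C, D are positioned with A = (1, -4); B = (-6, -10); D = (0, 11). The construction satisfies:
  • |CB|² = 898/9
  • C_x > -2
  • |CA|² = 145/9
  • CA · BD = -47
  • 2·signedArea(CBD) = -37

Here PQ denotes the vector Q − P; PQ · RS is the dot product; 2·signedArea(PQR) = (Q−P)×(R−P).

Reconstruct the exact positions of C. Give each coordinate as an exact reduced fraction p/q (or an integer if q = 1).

1. C_x = -5/3  [2·signedArea(CBD) = -37 ∩ CA · BD = -47]
2. C_y = -1  [2·signedArea(CBD) = -37 ∩ CA · BD = -47]
   → C = (-5/3, -1)

C = (-5/3, -1)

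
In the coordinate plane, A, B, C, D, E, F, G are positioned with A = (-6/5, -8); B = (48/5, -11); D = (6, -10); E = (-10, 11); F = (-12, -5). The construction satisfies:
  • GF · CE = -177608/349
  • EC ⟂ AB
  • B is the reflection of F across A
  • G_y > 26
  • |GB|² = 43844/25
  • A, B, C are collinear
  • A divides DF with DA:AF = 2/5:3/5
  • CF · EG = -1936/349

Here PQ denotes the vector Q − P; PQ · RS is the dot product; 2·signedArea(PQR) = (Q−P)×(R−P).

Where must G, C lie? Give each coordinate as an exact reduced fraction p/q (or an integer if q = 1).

C = (-4980/349, -1525/349)
G = (-8, 27)

1. C_x = -4980/349  [A, B, C are collinear ∩ EC ⟂ AB]
2. C_y = -1525/349  [A, B, C are collinear ∩ EC ⟂ AB]
   → C = (-4980/349, -1525/349)
3. G_x = -8  [GF · CE = -177608/349 ∩ CF · EG = -1936/349]
4. G_y = 27  [GF · CE = -177608/349 ∩ CF · EG = -1936/349]
   → G = (-8, 27)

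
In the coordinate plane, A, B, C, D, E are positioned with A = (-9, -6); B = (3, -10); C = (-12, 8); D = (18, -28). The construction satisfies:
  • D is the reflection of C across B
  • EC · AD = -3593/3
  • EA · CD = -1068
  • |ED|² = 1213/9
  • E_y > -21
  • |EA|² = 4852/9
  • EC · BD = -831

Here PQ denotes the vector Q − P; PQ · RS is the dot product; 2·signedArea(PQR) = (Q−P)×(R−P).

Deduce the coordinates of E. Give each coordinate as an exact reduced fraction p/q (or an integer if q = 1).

E = (9, -62/3)

1. E_x = 9  [EC · BD = -831 ∩ EC · AD = -3593/3]
2. E_y = -62/3  [EC · BD = -831 ∩ EC · AD = -3593/3]
   → E = (9, -62/3)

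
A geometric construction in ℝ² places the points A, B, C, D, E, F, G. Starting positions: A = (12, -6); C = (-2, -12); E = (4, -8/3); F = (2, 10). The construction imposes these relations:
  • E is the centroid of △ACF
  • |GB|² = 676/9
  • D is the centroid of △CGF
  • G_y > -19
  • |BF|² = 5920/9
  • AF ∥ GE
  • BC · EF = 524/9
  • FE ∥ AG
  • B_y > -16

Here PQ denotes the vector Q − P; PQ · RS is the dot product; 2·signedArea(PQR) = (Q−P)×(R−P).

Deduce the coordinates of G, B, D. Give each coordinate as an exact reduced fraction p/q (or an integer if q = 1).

B = (6, -46/3)
D = (14/3, -62/9)
G = (14, -56/3)

1. G_x = 14  [AF ∥ GE ∩ FE ∥ AG]
2. G_y = -56/3  [AF ∥ GE ∩ FE ∥ AG]
   → G = (14, -56/3)
3. B_x = 6  [line 2·x + -38/3·y + -1856/9 = 0 ∩ |BF|² = 5920/9]
4. B_y = -46/3  [line 2·x + -38/3·y + -1856/9 = 0 ∩ |BF|² = 5920/9]
   → B = (6, -46/3)
5. D_x = 14/3  [D is the centroid of △CGF]
6. D_y = -62/9  [D is the centroid of △CGF]
   → D = (14/3, -62/9)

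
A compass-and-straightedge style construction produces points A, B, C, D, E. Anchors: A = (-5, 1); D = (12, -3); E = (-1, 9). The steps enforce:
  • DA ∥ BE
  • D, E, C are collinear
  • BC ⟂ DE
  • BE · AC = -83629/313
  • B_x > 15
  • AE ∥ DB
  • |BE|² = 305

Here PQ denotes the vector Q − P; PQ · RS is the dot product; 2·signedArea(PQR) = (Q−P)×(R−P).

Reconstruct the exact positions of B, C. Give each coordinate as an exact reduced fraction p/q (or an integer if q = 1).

1. B_x = 16  [DA ∥ BE ∩ AE ∥ DB]
2. B_y = 5  [DA ∥ BE ∩ AE ∥ DB]
   → B = (16, 5)
3. C_x = 3184/313  [D, E, C are collinear ∩ BC ⟂ DE]
4. C_y = -411/313  [D, E, C are collinear ∩ BC ⟂ DE]
   → C = (3184/313, -411/313)

B = (16, 5)
C = (3184/313, -411/313)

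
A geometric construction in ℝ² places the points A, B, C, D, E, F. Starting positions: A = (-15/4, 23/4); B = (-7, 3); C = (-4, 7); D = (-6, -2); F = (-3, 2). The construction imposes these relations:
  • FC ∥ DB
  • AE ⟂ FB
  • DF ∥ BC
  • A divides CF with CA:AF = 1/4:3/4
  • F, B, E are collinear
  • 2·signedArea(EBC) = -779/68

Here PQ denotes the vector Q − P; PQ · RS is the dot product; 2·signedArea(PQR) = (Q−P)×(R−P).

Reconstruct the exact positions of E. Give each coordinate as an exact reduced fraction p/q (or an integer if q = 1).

1. E_x = -78/17  [F, B, E are collinear ∩ AE ⟂ FB]
2. E_y = 163/68  [F, B, E are collinear ∩ AE ⟂ FB]
   → E = (-78/17, 163/68)

E = (-78/17, 163/68)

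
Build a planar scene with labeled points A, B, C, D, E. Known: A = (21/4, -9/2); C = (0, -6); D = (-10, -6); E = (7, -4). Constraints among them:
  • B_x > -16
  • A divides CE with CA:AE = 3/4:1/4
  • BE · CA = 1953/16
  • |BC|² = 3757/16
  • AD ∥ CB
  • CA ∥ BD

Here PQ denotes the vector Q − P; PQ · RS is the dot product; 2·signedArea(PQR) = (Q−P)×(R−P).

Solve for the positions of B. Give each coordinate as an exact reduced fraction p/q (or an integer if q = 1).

B = (-61/4, -15/2)

1. B_x = -61/4  [CA ∥ BD ∩ AD ∥ CB]
2. B_y = -15/2  [CA ∥ BD ∩ AD ∥ CB]
   → B = (-61/4, -15/2)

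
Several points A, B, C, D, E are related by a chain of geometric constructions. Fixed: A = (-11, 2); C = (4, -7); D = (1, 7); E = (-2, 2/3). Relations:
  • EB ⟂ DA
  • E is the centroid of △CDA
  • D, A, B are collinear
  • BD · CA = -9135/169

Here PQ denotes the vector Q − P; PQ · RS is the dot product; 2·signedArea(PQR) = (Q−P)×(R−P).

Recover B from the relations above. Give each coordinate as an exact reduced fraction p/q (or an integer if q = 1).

B = (-643/169, 2534/507)

1. B_x = -643/169  [D, A, B are collinear ∩ EB ⟂ DA]
2. B_y = 2534/507  [D, A, B are collinear ∩ EB ⟂ DA]
   → B = (-643/169, 2534/507)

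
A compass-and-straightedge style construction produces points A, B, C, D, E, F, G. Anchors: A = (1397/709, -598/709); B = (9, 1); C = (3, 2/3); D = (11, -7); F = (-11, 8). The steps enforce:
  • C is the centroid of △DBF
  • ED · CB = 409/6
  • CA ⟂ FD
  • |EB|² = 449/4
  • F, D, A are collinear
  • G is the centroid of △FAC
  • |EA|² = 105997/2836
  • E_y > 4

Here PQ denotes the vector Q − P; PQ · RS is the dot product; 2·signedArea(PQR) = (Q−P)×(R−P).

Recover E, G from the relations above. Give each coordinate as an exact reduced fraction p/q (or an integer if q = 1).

E = (-1, 9/2)
G = (-1425/709, 16640/6381)

1. E_x = -1  [line -6·x + -1/3·y + -9/2 = 0 ∩ |EB|² = 449/4]
2. E_y = 9/2  [line -6·x + -1/3·y + -9/2 = 0 ∩ |EB|² = 449/4]
   → E = (-1, 9/2)
3. G_x = -1425/709  [G is the centroid of △FAC]
4. G_y = 16640/6381  [G is the centroid of △FAC]
   → G = (-1425/709, 16640/6381)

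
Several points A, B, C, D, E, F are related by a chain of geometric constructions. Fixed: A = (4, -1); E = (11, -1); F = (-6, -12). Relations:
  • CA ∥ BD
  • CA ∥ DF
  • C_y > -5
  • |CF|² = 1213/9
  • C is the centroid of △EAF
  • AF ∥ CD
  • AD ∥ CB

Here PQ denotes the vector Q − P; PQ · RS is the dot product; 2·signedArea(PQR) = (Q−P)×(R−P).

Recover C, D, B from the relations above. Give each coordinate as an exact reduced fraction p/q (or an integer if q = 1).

B = (-8, -58/3)
C = (3, -14/3)
D = (-7, -47/3)

1. C_x = 3  [C is the centroid of △EAF]
2. C_y = -14/3  [C is the centroid of △EAF]
   → C = (3, -14/3)
3. D_x = -7  [CA ∥ DF ∩ AF ∥ CD]
4. D_y = -47/3  [CA ∥ DF ∩ AF ∥ CD]
   → D = (-7, -47/3)
5. B_x = -8  [CA ∥ BD ∩ AD ∥ CB]
6. B_y = -58/3  [CA ∥ BD ∩ AD ∥ CB]
   → B = (-8, -58/3)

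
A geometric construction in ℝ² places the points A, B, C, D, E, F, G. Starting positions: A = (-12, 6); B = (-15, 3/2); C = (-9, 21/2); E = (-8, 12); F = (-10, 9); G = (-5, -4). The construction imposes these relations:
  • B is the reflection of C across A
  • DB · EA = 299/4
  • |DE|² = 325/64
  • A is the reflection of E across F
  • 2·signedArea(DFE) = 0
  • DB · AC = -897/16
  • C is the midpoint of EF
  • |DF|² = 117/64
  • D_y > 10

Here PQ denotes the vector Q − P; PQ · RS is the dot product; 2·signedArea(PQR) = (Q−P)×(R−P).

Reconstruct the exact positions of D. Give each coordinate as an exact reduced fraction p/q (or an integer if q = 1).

D = (-37/4, 81/8)

1. D_x = -37/4  [2·signedArea(DFE) = 0 ∩ DB · EA = 299/4]
2. D_y = 81/8  [2·signedArea(DFE) = 0 ∩ DB · EA = 299/4]
   → D = (-37/4, 81/8)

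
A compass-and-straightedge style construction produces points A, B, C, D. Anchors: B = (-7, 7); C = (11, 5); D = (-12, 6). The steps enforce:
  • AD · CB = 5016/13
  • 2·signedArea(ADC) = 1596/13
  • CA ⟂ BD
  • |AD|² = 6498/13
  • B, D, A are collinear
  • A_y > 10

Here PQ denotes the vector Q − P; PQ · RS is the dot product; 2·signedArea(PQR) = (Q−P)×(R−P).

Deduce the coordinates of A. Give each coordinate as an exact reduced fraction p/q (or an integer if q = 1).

1. A_x = 129/13  [B, D, A are collinear ∩ CA ⟂ BD]
2. A_y = 135/13  [B, D, A are collinear ∩ CA ⟂ BD]
   → A = (129/13, 135/13)

A = (129/13, 135/13)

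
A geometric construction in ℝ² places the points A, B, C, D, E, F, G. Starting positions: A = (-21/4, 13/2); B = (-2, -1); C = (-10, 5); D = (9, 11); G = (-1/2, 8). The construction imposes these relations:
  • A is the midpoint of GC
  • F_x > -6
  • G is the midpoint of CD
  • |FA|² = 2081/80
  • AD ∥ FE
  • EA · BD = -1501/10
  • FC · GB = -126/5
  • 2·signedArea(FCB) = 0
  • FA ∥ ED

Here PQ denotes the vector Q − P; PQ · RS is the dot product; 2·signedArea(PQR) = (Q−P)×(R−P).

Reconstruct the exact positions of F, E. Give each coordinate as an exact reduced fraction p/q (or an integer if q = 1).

1. F_x = -26/5  [2·signedArea(FCB) = 0 ∩ FC · GB = -126/5]
2. F_y = 7/5  [2·signedArea(FCB) = 0 ∩ FC · GB = -126/5]
   → F = (-26/5, 7/5)
3. E_x = 181/20  [FA ∥ ED ∩ AD ∥ FE]
4. E_y = 59/10  [FA ∥ ED ∩ AD ∥ FE]
   → E = (181/20, 59/10)

E = (181/20, 59/10)
F = (-26/5, 7/5)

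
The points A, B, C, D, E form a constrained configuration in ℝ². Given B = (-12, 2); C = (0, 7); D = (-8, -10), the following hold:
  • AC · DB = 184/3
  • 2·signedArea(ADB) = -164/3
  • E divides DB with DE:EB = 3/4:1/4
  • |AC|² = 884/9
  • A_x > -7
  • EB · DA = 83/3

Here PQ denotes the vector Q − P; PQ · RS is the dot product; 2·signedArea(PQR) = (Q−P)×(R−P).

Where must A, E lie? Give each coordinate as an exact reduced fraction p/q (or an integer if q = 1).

A = (-20/3, -1/3)
E = (-11, -1)

1. A_x = -20/3  [AC · DB = 184/3 ∩ 2·signedArea(ADB) = -164/3]
2. A_y = -1/3  [AC · DB = 184/3 ∩ 2·signedArea(ADB) = -164/3]
   → A = (-20/3, -1/3)
3. E_x = -11  [E divides DB with DE:EB = 3/4:1/4]
4. E_y = -1  [E divides DB with DE:EB = 3/4:1/4]
   → E = (-11, -1)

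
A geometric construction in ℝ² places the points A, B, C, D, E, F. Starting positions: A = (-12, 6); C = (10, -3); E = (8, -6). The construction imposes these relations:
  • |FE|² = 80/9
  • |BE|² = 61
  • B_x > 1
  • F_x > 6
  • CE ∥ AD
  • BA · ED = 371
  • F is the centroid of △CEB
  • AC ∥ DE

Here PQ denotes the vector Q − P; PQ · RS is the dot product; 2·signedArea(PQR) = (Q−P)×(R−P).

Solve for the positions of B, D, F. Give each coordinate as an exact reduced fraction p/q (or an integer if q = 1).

1. D_x = -14  [AC ∥ DE ∩ CE ∥ AD]
2. D_y = 3  [AC ∥ DE ∩ CE ∥ AD]
   → D = (-14, 3)
3. B_x = 2  [line 22·x + -9·y + -53 = 0 ∩ |BE|² = 61]
4. B_y = -1  [line 22·x + -9·y + -53 = 0 ∩ |BE|² = 61]
   → B = (2, -1)
5. F_x = 20/3  [F is the centroid of △CEB]
6. F_y = -10/3  [F is the centroid of △CEB]
   → F = (20/3, -10/3)

B = (2, -1)
D = (-14, 3)
F = (20/3, -10/3)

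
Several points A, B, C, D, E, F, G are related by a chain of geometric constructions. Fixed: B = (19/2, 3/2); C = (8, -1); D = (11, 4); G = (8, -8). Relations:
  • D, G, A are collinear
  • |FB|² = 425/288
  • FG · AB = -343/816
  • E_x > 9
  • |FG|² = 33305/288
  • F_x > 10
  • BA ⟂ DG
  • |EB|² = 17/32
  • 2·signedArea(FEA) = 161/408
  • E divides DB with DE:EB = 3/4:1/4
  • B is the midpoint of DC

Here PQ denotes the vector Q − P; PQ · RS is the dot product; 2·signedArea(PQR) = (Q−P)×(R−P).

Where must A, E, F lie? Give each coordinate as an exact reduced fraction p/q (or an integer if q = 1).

A = (351/34, 22/17)
E = (79/8, 17/8)
F = (81/8, 61/24)

1. A_x = 351/34  [D, G, A are collinear ∩ BA ⟂ DG]
2. A_y = 22/17  [D, G, A are collinear ∩ BA ⟂ DG]
   → A = (351/34, 22/17)
3. E_x = 79/8  [E divides DB with DE:EB = 3/4:1/4]
4. E_y = 17/8  [E divides DB with DE:EB = 3/4:1/4]
   → E = (79/8, 17/8)
5. F_x = 81/8  [2·signedArea(FEA) = 161/408 ∩ FG · AB = -343/816]
6. F_y = 61/24  [2·signedArea(FEA) = 161/408 ∩ FG · AB = -343/816]
   → F = (81/8, 61/24)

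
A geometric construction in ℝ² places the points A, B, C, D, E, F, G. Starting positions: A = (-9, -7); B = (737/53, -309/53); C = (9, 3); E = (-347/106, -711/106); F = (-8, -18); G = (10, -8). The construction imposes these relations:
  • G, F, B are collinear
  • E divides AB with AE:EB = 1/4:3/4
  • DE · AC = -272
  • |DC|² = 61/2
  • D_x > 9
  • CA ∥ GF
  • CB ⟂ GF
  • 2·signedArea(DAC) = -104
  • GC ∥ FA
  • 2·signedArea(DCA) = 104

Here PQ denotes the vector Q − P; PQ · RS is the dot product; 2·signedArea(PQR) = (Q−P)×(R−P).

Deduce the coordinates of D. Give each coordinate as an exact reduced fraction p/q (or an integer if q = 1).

1. D_x = 19/2  [2·signedArea(DAC) = -104 ∩ DE · AC = -272]
2. D_y = -5/2  [2·signedArea(DAC) = -104 ∩ DE · AC = -272]
   → D = (19/2, -5/2)

D = (19/2, -5/2)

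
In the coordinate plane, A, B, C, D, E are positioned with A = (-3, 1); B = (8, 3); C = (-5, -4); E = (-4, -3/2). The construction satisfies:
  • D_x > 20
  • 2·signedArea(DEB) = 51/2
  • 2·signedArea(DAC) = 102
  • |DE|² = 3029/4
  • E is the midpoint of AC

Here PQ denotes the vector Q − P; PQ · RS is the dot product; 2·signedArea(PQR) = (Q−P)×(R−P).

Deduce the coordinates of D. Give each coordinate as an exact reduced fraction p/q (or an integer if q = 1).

1. D_x = 21  [2·signedArea(DEB) = 51/2 ∩ 2·signedArea(DAC) = 102]
2. D_y = 10  [2·signedArea(DEB) = 51/2 ∩ 2·signedArea(DAC) = 102]
   → D = (21, 10)

D = (21, 10)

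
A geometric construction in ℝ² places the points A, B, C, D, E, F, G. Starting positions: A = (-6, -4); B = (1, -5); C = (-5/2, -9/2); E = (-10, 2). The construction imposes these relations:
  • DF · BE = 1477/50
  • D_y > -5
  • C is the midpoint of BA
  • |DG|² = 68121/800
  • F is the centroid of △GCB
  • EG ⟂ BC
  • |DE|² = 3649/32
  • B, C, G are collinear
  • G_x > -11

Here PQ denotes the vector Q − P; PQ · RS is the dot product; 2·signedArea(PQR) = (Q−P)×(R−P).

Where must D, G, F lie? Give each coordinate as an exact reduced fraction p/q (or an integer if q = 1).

1. G_x = -269/25  [B, C, G are collinear ∩ EG ⟂ BC]
2. G_y = -83/25  [B, C, G are collinear ∩ EG ⟂ BC]
   → G = (-269/25, -83/25)
3. F_x = -613/150  [F is the centroid of △GCB]
4. F_y = -641/150  [F is the centroid of △GCB]
   → F = (-613/150, -641/150)
5. D_x = -13/8  [line 11·x + -7·y + -29/2 = 0 ∩ |DG|² = 68121/800]
6. D_y = -37/8  [line 11·x + -7·y + -29/2 = 0 ∩ |DG|² = 68121/800]
   → D = (-13/8, -37/8)

D = (-13/8, -37/8)
F = (-613/150, -641/150)
G = (-269/25, -83/25)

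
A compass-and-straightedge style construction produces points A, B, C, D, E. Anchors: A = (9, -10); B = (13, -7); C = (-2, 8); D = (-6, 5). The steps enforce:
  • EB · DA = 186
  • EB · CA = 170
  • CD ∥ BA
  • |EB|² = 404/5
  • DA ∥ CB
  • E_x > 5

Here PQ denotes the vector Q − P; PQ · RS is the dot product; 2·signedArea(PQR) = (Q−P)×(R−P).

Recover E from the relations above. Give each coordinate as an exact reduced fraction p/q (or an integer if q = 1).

E = (27/5, -11/5)

1. E_x = 27/5  [EB · CA = 170 ∩ EB · DA = 186]
2. E_y = -11/5  [EB · CA = 170 ∩ EB · DA = 186]
   → E = (27/5, -11/5)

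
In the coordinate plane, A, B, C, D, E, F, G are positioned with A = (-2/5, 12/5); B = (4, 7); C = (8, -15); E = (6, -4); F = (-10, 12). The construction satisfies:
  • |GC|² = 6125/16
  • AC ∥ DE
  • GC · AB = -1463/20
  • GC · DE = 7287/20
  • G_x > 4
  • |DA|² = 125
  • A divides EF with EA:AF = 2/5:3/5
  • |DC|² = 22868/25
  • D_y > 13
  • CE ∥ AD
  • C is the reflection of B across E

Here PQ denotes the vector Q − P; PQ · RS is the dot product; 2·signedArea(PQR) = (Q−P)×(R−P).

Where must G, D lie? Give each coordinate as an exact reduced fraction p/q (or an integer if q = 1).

D = (-12/5, 67/5)
G = (9/2, 17/4)

1. D_x = -12/5  [AC ∥ DE ∩ CE ∥ AD]
2. D_y = 67/5  [AC ∥ DE ∩ CE ∥ AD]
   → D = (-12/5, 67/5)
3. G_x = 9/2  [GC · DE = 7287/20 ∩ GC · AB = -1463/20]
4. G_y = 17/4  [GC · DE = 7287/20 ∩ GC · AB = -1463/20]
   → G = (9/2, 17/4)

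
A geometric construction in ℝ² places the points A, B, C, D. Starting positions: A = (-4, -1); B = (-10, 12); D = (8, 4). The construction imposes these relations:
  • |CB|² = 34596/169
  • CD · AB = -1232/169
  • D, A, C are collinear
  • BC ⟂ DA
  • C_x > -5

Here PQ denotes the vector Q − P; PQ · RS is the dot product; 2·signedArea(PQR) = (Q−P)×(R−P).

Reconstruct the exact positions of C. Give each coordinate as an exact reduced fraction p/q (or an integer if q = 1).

1. C_x = -760/169  [D, A, C are collinear ∩ BC ⟂ DA]
2. C_y = -204/169  [D, A, C are collinear ∩ BC ⟂ DA]
   → C = (-760/169, -204/169)

C = (-760/169, -204/169)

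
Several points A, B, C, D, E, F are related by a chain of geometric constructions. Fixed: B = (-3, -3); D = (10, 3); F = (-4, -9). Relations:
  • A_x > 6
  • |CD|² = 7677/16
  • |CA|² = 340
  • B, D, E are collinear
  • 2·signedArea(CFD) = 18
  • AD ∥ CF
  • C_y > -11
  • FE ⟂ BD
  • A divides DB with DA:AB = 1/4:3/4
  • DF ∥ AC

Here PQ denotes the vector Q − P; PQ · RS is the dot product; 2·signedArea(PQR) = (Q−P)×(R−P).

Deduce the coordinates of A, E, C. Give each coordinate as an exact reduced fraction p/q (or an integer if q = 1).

A = (27/4, 3/2)
C = (-29/4, -21/2)
E = (-1252/205, -909/205)

1. A_x = 27/4  [A divides DB with DA:AB = 1/4:3/4]
2. A_y = 3/2  [A divides DB with DA:AB = 1/4:3/4]
   → A = (27/4, 3/2)
3. E_x = -1252/205  [B, D, E are collinear ∩ FE ⟂ BD]
4. E_y = -909/205  [B, D, E are collinear ∩ FE ⟂ BD]
   → E = (-1252/205, -909/205)
5. C_x = -29/4  [AD ∥ CF ∩ DF ∥ AC]
6. C_y = -21/2  [AD ∥ CF ∩ DF ∥ AC]
   → C = (-29/4, -21/2)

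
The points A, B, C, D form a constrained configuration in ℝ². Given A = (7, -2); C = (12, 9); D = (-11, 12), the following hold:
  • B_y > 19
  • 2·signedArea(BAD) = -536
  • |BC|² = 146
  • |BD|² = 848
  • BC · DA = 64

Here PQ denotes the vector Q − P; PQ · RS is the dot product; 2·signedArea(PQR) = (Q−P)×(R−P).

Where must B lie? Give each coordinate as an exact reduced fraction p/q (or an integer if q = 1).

1. B_x = 17  [BC · DA = 64 ∩ 2·signedArea(BAD) = -536]
2. B_y = 20  [BC · DA = 64 ∩ 2·signedArea(BAD) = -536]
   → B = (17, 20)

B = (17, 20)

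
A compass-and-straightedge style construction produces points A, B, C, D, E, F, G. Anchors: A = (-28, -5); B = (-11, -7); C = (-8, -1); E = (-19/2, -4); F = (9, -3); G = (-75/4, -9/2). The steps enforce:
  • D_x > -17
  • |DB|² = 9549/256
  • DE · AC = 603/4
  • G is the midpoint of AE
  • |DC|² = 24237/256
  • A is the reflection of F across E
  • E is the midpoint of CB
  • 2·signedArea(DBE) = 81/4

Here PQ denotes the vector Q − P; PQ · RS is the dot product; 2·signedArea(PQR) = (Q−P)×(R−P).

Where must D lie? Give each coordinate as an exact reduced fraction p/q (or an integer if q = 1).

D = (-269/16, -41/8)

1. D_x = -269/16  [DE · AC = 603/4 ∩ 2·signedArea(DBE) = 81/4]
2. D_y = -41/8  [DE · AC = 603/4 ∩ 2·signedArea(DBE) = 81/4]
   → D = (-269/16, -41/8)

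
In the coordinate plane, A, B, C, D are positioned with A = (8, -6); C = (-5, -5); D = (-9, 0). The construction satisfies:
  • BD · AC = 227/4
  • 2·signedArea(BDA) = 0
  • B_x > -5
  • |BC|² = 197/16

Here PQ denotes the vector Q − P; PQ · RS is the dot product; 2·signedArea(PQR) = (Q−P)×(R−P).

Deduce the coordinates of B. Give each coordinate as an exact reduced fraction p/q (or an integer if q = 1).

B = (-19/4, -3/2)

1. B_x = -19/4  [2·signedArea(BDA) = 0 ∩ BD · AC = 227/4]
2. B_y = -3/2  [2·signedArea(BDA) = 0 ∩ BD · AC = 227/4]
   → B = (-19/4, -3/2)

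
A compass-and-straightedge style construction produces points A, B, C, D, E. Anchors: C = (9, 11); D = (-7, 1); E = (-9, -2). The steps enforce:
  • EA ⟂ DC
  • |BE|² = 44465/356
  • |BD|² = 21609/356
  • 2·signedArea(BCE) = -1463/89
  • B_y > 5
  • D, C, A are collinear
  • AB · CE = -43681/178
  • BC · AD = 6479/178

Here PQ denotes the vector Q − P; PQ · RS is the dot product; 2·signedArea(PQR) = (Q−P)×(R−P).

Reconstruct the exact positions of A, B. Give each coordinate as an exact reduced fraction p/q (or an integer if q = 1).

1. A_x = -871/89  [D, C, A are collinear ∩ EA ⟂ DC]
2. A_y = -66/89  [D, C, A are collinear ∩ EA ⟂ DC]
   → A = (-871/89, -66/89)
3. B_x = -35/89  [2·signedArea(BCE) = -1463/89 ∩ BC · AD = 6479/178]
4. B_y = 913/178  [2·signedArea(BCE) = -1463/89 ∩ BC · AD = 6479/178]
   → B = (-35/89, 913/178)

A = (-871/89, -66/89)
B = (-35/89, 913/178)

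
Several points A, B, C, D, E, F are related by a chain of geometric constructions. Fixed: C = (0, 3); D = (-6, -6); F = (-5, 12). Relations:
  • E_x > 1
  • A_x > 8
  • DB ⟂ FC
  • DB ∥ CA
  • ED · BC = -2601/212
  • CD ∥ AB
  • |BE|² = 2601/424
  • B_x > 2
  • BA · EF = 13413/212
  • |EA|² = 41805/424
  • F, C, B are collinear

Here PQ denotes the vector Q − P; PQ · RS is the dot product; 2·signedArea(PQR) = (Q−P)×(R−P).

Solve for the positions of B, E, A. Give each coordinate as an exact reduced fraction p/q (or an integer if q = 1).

A = (891/106, 813/106)
B = (255/106, -141/106)
E = (255/212, 177/212)

1. B_x = 255/106  [F, C, B are collinear ∩ DB ⟂ FC]
2. B_y = -141/106  [F, C, B are collinear ∩ DB ⟂ FC]
   → B = (255/106, -141/106)
3. E_x = 255/212  [line 255/106·x + -459/106·y + 153/212 = 0 ∩ |BE|² = 2601/424]
4. E_y = 177/212  [line 255/106·x + -459/106·y + 153/212 = 0 ∩ |BE|² = 2601/424]
   → E = (255/212, 177/212)
5. A_x = 891/106  [CD ∥ AB ∩ DB ∥ CA]
6. A_y = 813/106  [CD ∥ AB ∩ DB ∥ CA]
   → A = (891/106, 813/106)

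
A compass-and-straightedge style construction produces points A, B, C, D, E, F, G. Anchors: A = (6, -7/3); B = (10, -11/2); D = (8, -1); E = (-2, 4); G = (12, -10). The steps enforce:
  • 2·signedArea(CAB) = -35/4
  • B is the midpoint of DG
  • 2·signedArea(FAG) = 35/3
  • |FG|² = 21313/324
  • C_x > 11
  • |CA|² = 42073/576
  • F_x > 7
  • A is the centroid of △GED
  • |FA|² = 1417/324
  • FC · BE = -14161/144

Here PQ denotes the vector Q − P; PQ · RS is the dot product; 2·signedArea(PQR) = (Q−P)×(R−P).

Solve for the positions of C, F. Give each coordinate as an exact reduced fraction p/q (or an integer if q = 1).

C = (23/2, -71/8)
F = (8, -53/18)

1. C_x = 23/2  [line 19/6·x + 4·y + -11/12 = 0 ∩ |CA|² = 42073/576]
2. C_y = -71/8  [line 19/6·x + 4·y + -11/12 = 0 ∩ |CA|² = 42073/576]
   → C = (23/2, -71/8)
3. F_x = 8  [2·signedArea(FAG) = 35/3 ∩ FC · BE = -14161/144]
4. F_y = -53/18  [2·signedArea(FAG) = 35/3 ∩ FC · BE = -14161/144]
   → F = (8, -53/18)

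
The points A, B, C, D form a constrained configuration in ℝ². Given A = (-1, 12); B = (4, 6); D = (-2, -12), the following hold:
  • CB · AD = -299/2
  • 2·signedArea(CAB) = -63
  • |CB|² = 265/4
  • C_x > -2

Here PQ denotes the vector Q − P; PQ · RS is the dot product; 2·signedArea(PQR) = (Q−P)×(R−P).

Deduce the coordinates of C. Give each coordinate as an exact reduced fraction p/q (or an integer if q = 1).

1. C_x = -3/2  [CB · AD = -299/2 ∩ 2·signedArea(CAB) = -63]
2. C_y = 0  [CB · AD = -299/2 ∩ 2·signedArea(CAB) = -63]
   → C = (-3/2, 0)

C = (-3/2, 0)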